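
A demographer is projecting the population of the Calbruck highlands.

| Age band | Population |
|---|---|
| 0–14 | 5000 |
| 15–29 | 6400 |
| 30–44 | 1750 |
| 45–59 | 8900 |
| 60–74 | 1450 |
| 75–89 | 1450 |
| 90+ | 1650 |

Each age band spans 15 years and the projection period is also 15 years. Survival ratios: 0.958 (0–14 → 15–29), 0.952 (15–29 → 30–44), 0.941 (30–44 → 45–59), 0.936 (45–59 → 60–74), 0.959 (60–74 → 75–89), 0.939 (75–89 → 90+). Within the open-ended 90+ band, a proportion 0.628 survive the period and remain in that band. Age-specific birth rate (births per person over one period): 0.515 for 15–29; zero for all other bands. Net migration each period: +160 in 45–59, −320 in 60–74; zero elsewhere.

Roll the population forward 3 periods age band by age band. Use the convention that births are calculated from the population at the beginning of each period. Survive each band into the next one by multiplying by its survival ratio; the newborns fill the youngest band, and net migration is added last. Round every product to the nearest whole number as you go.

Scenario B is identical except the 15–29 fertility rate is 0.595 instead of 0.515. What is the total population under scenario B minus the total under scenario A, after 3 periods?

Numbering the groups 1..7 from youngest to oldest:
After projecting period 1:
Births: 6400 * 0.515 = 3296
Group 2: 5000 * 0.958 = 4790
Group 3: 6400 * 0.952 = 6093
Group 4: 1750 * 0.941 = 1647
Group 5: 8900 * 0.936 = 8330
Group 6: 1450 * 0.959 = 1391
Group 7: 1450 * 0.939 + 1650 * 0.628 = 1362 + 1036 = 2398
Net migration: Group 4 + 160 → 1807; Group 5 − 320 → 8010
→ [3296, 4790, 6093, 1807, 8010, 1391, 2398]
After projecting period 2:
Births: 4790 * 0.515 = 2467
Group 2: 3296 * 0.958 = 3158
Group 3: 4790 * 0.952 = 4560
Group 4: 6093 * 0.941 = 5734
Group 5: 1807 * 0.936 = 1691
Group 6: 8010 * 0.959 = 7682
Group 7: 1391 * 0.939 + 2398 * 0.628 = 1306 + 1506 = 2812
Net migration: Group 4 + 160 → 5894; Group 5 − 320 → 1371
→ [2467, 3158, 4560, 5894, 1371, 7682, 2812]
After projecting period 3:
Births: 3158 * 0.515 = 1626
Group 2: 2467 * 0.958 = 2363
Group 3: 3158 * 0.952 = 3006
Group 4: 4560 * 0.941 = 4291
Group 5: 5894 * 0.936 = 5517
Group 6: 1371 * 0.959 = 1315
Group 7: 7682 * 0.939 + 2812 * 0.628 = 7213 + 1766 = 8979
Net migration: Group 4 + 160 → 4451; Group 5 − 320 → 5197
→ [1626, 2363, 3006, 4451, 5197, 1315, 8979]
Scenario A total after 3 periods: 26937
Scenario B projection —
After projecting period 1:
Births: 6400 * 0.595 = 3808
Group 2: 5000 * 0.958 = 4790
Group 3: 6400 * 0.952 = 6093
Group 4: 1750 * 0.941 = 1647
Group 5: 8900 * 0.936 = 8330
Group 6: 1450 * 0.959 = 1391
Group 7: 1450 * 0.939 + 1650 * 0.628 = 1362 + 1036 = 2398
Net migration: Group 4 + 160 → 1807; Group 5 − 320 → 8010
→ [3808, 4790, 6093, 1807, 8010, 1391, 2398]
After projecting period 2:
Births: 4790 * 0.595 = 2850
Group 2: 3808 * 0.958 = 3648
Group 3: 4790 * 0.952 = 4560
Group 4: 6093 * 0.941 = 5734
Group 5: 1807 * 0.936 = 1691
Group 6: 8010 * 0.959 = 7682
Group 7: 1391 * 0.939 + 2398 * 0.628 = 1306 + 1506 = 2812
Net migration: Group 4 + 160 → 5894; Group 5 − 320 → 1371
→ [2850, 3648, 4560, 5894, 1371, 7682, 2812]
After projecting period 3:
Births: 3648 * 0.595 = 2171
Group 2: 2850 * 0.958 = 2730
Group 3: 3648 * 0.952 = 3473
Group 4: 4560 * 0.941 = 4291
Group 5: 5894 * 0.936 = 5517
Group 6: 1371 * 0.959 = 1315
Group 7: 7682 * 0.939 + 2812 * 0.628 = 7213 + 1766 = 8979
Net migration: Group 4 + 160 → 4451; Group 5 − 320 → 5197
→ [2171, 2730, 3473, 4451, 5197, 1315, 8979]
Scenario B total after 3 periods: 28316
Difference B − A = 28316 − 26937 = 1379

1379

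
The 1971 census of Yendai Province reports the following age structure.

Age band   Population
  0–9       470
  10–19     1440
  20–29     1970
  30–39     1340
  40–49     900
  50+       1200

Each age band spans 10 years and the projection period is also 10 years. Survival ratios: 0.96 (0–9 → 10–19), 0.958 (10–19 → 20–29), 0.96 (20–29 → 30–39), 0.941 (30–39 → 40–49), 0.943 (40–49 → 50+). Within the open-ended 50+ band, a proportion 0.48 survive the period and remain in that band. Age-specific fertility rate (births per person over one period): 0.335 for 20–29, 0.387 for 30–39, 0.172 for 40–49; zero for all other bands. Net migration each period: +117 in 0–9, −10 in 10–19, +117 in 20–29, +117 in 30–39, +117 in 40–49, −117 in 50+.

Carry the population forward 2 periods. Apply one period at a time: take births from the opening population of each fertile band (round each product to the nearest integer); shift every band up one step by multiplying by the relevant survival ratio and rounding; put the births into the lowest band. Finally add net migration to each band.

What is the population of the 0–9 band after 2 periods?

After projecting period 1:
Births: 1970 × 0.335 = 660 ; 1340 × 0.387 = 519 ; 900 × 0.172 = 155 ⇒ total 1334
10–19: 470 × 0.96 = 451
20–29: 1440 × 0.958 = 1380
30–39: 1970 × 0.96 = 1891
40–49: 1340 × 0.941 = 1261
50+: 900 × 0.943 + 1200 × 0.48 = 849 + 576 = 1425
Net migration: 0–9 + 117 → 1451; 10–19 − 10 → 441; 20–29 + 117 → 1497; 30–39 + 117 → 2008; 40–49 + 117 → 1378; 50+ − 117 → 1308
Giving 1451 / 441 / 1497 / 2008 / 1378 / 1308.
After projecting period 2:
Births: 1497 × 0.335 = 501 ; 2008 × 0.387 = 777 ; 1378 × 0.172 = 237 ⇒ total 1515
10–19: 1451 × 0.96 = 1393
20–29: 441 × 0.958 = 422
30–39: 1497 × 0.96 = 1437
40–49: 2008 × 0.941 = 1890
50+: 1378 × 0.943 + 1308 × 0.48 = 1299 + 628 = 1927
Net migration: 0–9 + 117 → 1632; 10–19 − 10 → 1383; 20–29 + 117 → 539; 30–39 + 117 → 1554; 40–49 + 117 → 2007; 50+ − 117 → 1810
Giving 1632 / 1383 / 539 / 1554 / 2007 / 1810.

1632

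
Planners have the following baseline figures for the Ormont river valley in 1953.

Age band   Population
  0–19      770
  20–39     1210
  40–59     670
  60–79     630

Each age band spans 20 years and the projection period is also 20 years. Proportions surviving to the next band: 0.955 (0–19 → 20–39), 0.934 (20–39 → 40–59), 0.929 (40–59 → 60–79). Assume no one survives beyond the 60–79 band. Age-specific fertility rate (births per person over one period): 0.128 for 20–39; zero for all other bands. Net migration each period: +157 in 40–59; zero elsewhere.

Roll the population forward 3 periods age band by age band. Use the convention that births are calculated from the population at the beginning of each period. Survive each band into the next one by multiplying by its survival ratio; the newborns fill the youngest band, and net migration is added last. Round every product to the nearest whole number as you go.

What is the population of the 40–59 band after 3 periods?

295

Period 1:
Births: 1210 × 0.128 = 155
20–39: 770 × 0.955 = 735
40–59: 1210 × 0.934 = 1130
60–79: 670 × 0.929 = 622
Net migration: 40–59 + 157 → 1287
End of period: [155, 735, 1287, 622]
Period 2:
Births: 735 × 0.128 = 94
20–39: 155 × 0.955 = 148
40–59: 735 × 0.934 = 686
60–79: 1287 × 0.929 = 1196
Net migration: 40–59 + 157 → 843
End of period: [94, 148, 843, 1196]
Period 3:
Births: 148 × 0.128 = 19
20–39: 94 × 0.955 = 90
40–59: 148 × 0.934 = 138
60–79: 843 × 0.929 = 783
Net migration: 40–59 + 157 → 295
End of period: [19, 90, 295, 783]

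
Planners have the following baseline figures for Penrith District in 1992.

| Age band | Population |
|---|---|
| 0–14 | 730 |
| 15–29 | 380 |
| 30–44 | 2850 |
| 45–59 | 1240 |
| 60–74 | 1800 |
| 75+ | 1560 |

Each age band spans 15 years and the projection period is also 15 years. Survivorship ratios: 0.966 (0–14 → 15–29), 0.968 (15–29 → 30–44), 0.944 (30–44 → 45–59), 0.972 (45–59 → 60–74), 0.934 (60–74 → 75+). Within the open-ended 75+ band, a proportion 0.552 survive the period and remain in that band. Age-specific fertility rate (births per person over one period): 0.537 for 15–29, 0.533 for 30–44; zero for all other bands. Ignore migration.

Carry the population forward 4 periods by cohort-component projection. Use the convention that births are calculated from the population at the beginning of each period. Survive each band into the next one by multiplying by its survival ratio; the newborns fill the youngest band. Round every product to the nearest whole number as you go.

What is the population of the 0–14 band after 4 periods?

Call the groups 1 to 6, youngest first.
Period 1:
Births: 380 × 0.537 = 204  |  2850 × 0.533 = 1519 — total 1723
Group 2: 730 × 0.966 = 705
Group 3: 380 × 0.968 = 368
Group 4: 2850 × 0.944 = 2690
Group 5: 1240 × 0.972 = 1205
Group 6: 1800 × 0.934 + 1560 × 0.552 = 1681 + 861 = 2542
→ [1723, 705, 368, 2690, 1205, 2542]
Period 2:
Births: 705 × 0.537 = 379  |  368 × 0.533 = 196 — total 575
Group 2: 1723 × 0.966 = 1664
Group 3: 705 × 0.968 = 682
Group 4: 368 × 0.944 = 347
Group 5: 2690 × 0.972 = 2615
Group 6: 1205 × 0.934 + 2542 × 0.552 = 1125 + 1403 = 2528
→ [575, 1664, 682, 347, 2615, 2528]
Period 3:
Births: 1664 × 0.537 = 894  |  682 × 0.533 = 364 — total 1258
Group 2: 575 × 0.966 = 555
Group 3: 1664 × 0.968 = 1611
Group 4: 682 × 0.944 = 644
Group 5: 347 × 0.972 = 337
Group 6: 2615 × 0.934 + 2528 × 0.552 = 2442 + 1395 = 3837
→ [1258, 555, 1611, 644, 337, 3837]
Period 4:
Births: 555 × 0.537 = 298  |  1611 × 0.533 = 859 — total 1157
Group 2: 1258 × 0.966 = 1215
Group 3: 555 × 0.968 = 537
Group 4: 1611 × 0.944 = 1521
Group 5: 644 × 0.972 = 626
Group 6: 337 × 0.934 + 3837 × 0.552 = 315 + 2118 = 2433
→ [1157, 1215, 537, 1521, 626, 2433]

1157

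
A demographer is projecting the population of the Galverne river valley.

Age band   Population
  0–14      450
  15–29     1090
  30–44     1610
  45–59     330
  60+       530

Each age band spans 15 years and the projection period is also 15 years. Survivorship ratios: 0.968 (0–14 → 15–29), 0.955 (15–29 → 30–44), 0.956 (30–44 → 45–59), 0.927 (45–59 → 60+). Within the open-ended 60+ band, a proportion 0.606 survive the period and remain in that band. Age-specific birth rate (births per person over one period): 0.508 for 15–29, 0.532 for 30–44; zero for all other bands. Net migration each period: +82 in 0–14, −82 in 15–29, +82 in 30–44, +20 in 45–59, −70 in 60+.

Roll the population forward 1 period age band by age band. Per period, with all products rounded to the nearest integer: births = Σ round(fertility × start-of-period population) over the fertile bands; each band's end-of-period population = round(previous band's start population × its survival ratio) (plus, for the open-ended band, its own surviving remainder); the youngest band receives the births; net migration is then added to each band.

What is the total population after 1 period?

5086

Let band 1 be 0–14 through band 5 = 60+.
After projecting period 1:
Births: 1090 × 0.508 = 554 ; 1610 × 0.532 = 857 — total 1411
Band 2: 450 × 0.968 = 436
Band 3: 1090 × 0.955 = 1041
Band 4: 1610 × 0.956 = 1539
Band 5: 330 × 0.927 + 530 × 0.606 = 306 + 321 = 627
Net migration: Band 1 + 82 → 1493; Band 2 − 82 → 354; Band 3 + 82 → 1123; Band 4 + 20 → 1559; Band 5 − 70 → 557
End of period: [1493, 354, 1123, 1559, 557]
Total after period 1: 1493 + 354 + 1123 + 1559 + 557 = 5086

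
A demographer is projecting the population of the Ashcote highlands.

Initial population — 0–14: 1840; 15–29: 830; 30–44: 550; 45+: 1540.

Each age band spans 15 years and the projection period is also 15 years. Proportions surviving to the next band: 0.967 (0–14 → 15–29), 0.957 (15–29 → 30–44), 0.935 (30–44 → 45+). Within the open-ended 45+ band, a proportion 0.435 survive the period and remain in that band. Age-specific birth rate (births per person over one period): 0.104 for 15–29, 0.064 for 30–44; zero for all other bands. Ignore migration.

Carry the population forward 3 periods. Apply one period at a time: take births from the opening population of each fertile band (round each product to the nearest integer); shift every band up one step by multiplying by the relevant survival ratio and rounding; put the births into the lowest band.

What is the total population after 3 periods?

— Period 1 —
Births: 830 × 0.104 = 86  |  550 × 0.064 = 35 — total 121
15–29: 1840 × 0.967 = 1779
30–44: 830 × 0.957 = 794
45+: 550 × 0.935 + 1540 × 0.435 = 514 + 670 = 1184
→ [121, 1779, 794, 1184]
— Period 2 —
Births: 1779 × 0.104 = 185  |  794 × 0.064 = 51 — total 236
15–29: 121 × 0.967 = 117
30–44: 1779 × 0.957 = 1703
45+: 794 × 0.935 + 1184 × 0.435 = 742 + 515 = 1257
→ [236, 117, 1703, 1257]
— Period 3 —
Births: 117 × 0.104 = 12  |  1703 × 0.064 = 109 — total 121
15–29: 236 × 0.967 = 228
30–44: 117 × 0.957 = 112
45+: 1703 × 0.935 + 1257 × 0.435 = 1592 + 547 = 2139
→ [121, 228, 112, 2139]
Total after period 3: 121 + 228 + 112 + 2139 = 2600

2600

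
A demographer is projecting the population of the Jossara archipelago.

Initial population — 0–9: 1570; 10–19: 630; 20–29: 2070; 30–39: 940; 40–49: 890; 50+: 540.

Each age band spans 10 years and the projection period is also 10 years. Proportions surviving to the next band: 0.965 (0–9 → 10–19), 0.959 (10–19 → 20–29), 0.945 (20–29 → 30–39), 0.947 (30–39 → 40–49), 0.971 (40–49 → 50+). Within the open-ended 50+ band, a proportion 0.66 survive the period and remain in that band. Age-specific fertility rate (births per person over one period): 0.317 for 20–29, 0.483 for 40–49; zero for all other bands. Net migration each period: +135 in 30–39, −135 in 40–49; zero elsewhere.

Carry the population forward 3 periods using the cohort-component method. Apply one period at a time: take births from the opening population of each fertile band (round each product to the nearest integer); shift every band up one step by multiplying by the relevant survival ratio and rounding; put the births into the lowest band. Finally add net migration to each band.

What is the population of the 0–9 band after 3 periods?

— Period 1 —
Births: 2070 × 0.317 = 656, 890 × 0.483 = 430 → 1086
10–19: 1570 × 0.965 = 1515
20–29: 630 × 0.959 = 604
30–39: 2070 × 0.945 = 1956
40–49: 940 × 0.947 = 890
50+: 890 × 0.971 + 540 × 0.66 = 864 + 356 = 1220
Net migration: 30–39 + 135 → 2091; 40–49 − 135 → 755
Giving 1086 / 1515 / 604 / 2091 / 755 / 1220.
— Period 2 —
Births: 604 × 0.317 = 191, 755 × 0.483 = 365 → 556
10–19: 1086 × 0.965 = 1048
20–29: 1515 × 0.959 = 1453
30–39: 604 × 0.945 = 571
40–49: 2091 × 0.947 = 1980
50+: 755 × 0.971 + 1220 × 0.66 = 733 + 805 = 1538
Net migration: 30–39 + 135 → 706; 40–49 − 135 → 1845
Giving 556 / 1048 / 1453 / 706 / 1845 / 1538.
— Period 3 —
Births: 1453 × 0.317 = 461, 1845 × 0.483 = 891 → 1352
10–19: 556 × 0.965 = 537
20–29: 1048 × 0.959 = 1005
30–39: 1453 × 0.945 = 1373
40–49: 706 × 0.947 = 669
50+: 1845 × 0.971 + 1538 × 0.66 = 1791 + 1015 = 2806
Net migration: 30–39 + 135 → 1508; 40–49 − 135 → 534
Giving 1352 / 537 / 1005 / 1508 / 534 / 2806.

1352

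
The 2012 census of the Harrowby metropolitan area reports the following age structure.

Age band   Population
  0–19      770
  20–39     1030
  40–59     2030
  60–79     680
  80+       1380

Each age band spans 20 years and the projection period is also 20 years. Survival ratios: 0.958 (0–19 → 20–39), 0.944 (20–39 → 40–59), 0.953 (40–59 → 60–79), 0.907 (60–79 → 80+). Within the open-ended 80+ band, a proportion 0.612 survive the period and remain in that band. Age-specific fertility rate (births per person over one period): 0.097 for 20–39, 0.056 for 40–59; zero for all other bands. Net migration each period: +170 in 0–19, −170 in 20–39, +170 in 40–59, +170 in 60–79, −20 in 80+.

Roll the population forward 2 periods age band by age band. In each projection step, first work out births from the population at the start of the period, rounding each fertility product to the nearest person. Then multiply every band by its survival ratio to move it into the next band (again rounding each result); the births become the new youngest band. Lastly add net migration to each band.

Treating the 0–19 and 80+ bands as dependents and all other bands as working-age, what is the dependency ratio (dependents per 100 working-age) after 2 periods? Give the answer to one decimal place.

— Period 1 —
Births: 1030 × 0.097 = 100 ; 2030 × 0.056 = 114 → total 214
20–39: 770 × 0.958 = 738
40–59: 1030 × 0.944 = 972
60–79: 2030 × 0.953 = 1935
80+: 680 × 0.907 + 1380 × 0.612 = 617 + 845 = 1462
Net migration: 0–19 + 170 → 384; 20–39 − 170 → 568; 40–59 + 170 → 1142; 60–79 + 170 → 2105; 80+ − 20 → 1442
→ [384, 568, 1142, 2105, 1442]
— Period 2 —
Births: 568 × 0.097 = 55 ; 1142 × 0.056 = 64 → total 119
20–39: 384 × 0.958 = 368
40–59: 568 × 0.944 = 536
60–79: 1142 × 0.953 = 1088
80+: 2105 × 0.907 + 1442 × 0.612 = 1909 + 883 = 2792
Net migration: 0–19 + 170 → 289; 20–39 − 170 → 198; 40–59 + 170 → 706; 60–79 + 170 → 1258; 80+ − 20 → 2772
→ [289, 198, 706, 1258, 2772]
Dependents (band 0–19 + band 80+) = 289 + 2772 = 3061; working-age = 2162; ratio = 3061/2162 × 100 = 141.6

141.6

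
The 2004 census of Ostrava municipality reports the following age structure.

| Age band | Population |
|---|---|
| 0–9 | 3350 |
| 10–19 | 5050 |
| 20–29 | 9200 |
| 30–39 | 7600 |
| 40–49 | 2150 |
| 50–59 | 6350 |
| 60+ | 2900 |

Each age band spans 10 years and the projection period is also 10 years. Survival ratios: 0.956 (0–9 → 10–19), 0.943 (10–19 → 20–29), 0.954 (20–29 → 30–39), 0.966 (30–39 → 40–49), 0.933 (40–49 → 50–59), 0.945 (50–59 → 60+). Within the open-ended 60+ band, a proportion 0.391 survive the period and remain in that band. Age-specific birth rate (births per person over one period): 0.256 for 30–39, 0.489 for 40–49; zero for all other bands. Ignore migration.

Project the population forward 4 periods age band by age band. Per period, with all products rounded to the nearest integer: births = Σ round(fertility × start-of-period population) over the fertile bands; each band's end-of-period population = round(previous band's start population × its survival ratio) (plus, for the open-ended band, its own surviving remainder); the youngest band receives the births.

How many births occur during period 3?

Numbering the bands 1..7 from youngest to oldest:
— Period 1 —
Births: 7600 × 0.256 = 1946 ; 2150 × 0.489 = 1051 → 2997
Band 2: 3350 × 0.956 = 3203
Band 3: 5050 × 0.943 = 4762
Band 4: 9200 × 0.954 = 8777
Band 5: 7600 × 0.966 = 7342
Band 6: 2150 × 0.933 = 2006
Band 7: 6350 × 0.945 + 2900 × 0.391 = 6001 + 1134 = 7135
End of period: [2997, 3203, 4762, 8777, 7342, 2006, 7135]
— Period 2 —
Births: 8777 × 0.256 = 2247 ; 7342 × 0.489 = 3590 → 5837
Band 2: 2997 × 0.956 = 2865
Band 3: 3203 × 0.943 = 3020
Band 4: 4762 × 0.954 = 4543
Band 5: 8777 × 0.966 = 8479
Band 6: 7342 × 0.933 = 6850
Band 7: 2006 × 0.945 + 7135 × 0.391 = 1896 + 2790 = 4686
End of period: [5837, 2865, 3020, 4543, 8479, 6850, 4686]
— Period 3 —
Births: 4543 × 0.256 = 1163 ; 8479 × 0.489 = 4146 → 5309
Band 2: 5837 × 0.956 = 5580
Band 3: 2865 × 0.943 = 2702
Band 4: 3020 × 0.954 = 2881
Band 5: 4543 × 0.966 = 4389
Band 6: 8479 × 0.933 = 7911
Band 7: 6850 × 0.945 + 4686 × 0.391 = 6473 + 1832 = 8305
End of period: [5309, 5580, 2702, 2881, 4389, 7911, 8305]

5309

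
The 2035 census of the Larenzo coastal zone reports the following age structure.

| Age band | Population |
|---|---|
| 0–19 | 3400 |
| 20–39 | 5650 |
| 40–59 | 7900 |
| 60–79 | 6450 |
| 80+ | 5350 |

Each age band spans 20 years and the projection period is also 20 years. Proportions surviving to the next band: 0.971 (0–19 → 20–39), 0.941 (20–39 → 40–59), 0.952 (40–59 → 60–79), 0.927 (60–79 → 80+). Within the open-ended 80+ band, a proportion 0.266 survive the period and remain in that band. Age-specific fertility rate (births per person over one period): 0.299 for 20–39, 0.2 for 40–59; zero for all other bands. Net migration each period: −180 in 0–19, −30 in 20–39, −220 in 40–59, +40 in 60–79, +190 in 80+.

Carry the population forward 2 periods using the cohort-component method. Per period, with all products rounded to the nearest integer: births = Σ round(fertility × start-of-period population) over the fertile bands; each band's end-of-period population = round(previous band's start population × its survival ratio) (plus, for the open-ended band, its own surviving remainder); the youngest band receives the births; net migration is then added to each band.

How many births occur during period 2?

1997

[period 1]
Births: 5650 × 0.299 = 1689  |  7900 × 0.2 = 1580 → total 3269
20–39: 3400 × 0.971 = 3301
40–59: 5650 × 0.941 = 5317
60–79: 7900 × 0.952 = 7521
80+: 6450 × 0.927 + 5350 × 0.266 = 5979 + 1423 = 7402
Net migration: 0–19 − 180 → 3089; 20–39 − 30 → 3271; 40–59 − 220 → 5097; 60–79 + 40 → 7561; 80+ + 190 → 7592
→ [3089, 3271, 5097, 7561, 7592]
[period 2]
Births: 3271 × 0.299 = 978  |  5097 × 0.2 = 1019 → total 1997
20–39: 3089 × 0.971 = 2999
40–59: 3271 × 0.941 = 3078
60–79: 5097 × 0.952 = 4852
80+: 7561 × 0.927 + 7592 × 0.266 = 7009 + 2019 = 9028
Net migration: 0–19 − 180 → 1817; 20–39 − 30 → 2969; 40–59 − 220 → 2858; 60–79 + 40 → 4892; 80+ + 190 → 9218
→ [1817, 2969, 2858, 4892, 9218]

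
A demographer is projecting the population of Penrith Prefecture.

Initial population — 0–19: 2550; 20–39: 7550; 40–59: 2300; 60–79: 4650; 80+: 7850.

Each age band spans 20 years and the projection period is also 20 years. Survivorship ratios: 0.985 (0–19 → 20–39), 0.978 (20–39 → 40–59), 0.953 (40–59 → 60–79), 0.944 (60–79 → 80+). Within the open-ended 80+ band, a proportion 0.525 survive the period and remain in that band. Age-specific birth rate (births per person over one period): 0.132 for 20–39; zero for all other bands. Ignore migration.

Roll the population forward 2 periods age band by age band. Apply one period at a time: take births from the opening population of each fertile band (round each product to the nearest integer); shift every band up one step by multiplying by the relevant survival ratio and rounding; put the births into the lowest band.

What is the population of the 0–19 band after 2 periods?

Period 1.
Births: 7550 × 0.132 = 997
20–39: 2550 × 0.985 = 2512
40–59: 7550 × 0.978 = 7384
60–79: 2300 × 0.953 = 2192
80+: 4650 × 0.944 + 7850 × 0.525 = 4390 + 4121 = 8511
End of period: [997, 2512, 7384, 2192, 8511]
Period 2.
Births: 2512 × 0.132 = 332
20–39: 997 × 0.985 = 982
40–59: 2512 × 0.978 = 2457
60–79: 7384 × 0.953 = 7037
80+: 2192 × 0.944 + 8511 × 0.525 = 2069 + 4468 = 6537
End of period: [332, 982, 2457, 7037, 6537]

332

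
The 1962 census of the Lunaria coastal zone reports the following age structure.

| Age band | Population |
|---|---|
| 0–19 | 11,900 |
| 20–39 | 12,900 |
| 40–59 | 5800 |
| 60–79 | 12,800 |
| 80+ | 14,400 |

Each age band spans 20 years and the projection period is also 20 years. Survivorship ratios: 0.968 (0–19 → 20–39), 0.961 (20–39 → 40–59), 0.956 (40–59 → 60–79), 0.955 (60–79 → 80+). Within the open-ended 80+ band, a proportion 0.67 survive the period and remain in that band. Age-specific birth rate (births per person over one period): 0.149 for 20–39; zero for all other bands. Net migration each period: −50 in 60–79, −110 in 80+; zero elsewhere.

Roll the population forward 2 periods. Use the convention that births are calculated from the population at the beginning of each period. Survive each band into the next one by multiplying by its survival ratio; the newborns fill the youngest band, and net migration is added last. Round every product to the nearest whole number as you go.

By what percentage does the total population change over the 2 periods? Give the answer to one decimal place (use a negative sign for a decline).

-20.1

Period 1:
Births: 12900 × 0.149 = 1922
20–39: 11900 × 0.968 = 11519
40–59: 12900 × 0.961 = 12397
60–79: 5800 × 0.956 = 5545
80+: 12800 × 0.955 + 14400 × 0.67 = 12224 + 9648 = 21872
Net migration: 60–79 − 50 → 5495; 80+ − 110 → 21762
End of period: [1922, 11519, 12397, 5495, 21762]
Period 2:
Births: 11519 × 0.149 = 1716
20–39: 1922 × 0.968 = 1860
40–59: 11519 × 0.961 = 11070
60–79: 12397 × 0.956 = 11852
80+: 5495 × 0.955 + 21762 × 0.67 = 5248 + 14581 = 19829
Net migration: 60–79 − 50 → 11802; 80+ − 110 → 19719
End of period: [1716, 1860, 11070, 11802, 19719]
Total: 57800 → 46167; change = -11633; percentage change = -20.1%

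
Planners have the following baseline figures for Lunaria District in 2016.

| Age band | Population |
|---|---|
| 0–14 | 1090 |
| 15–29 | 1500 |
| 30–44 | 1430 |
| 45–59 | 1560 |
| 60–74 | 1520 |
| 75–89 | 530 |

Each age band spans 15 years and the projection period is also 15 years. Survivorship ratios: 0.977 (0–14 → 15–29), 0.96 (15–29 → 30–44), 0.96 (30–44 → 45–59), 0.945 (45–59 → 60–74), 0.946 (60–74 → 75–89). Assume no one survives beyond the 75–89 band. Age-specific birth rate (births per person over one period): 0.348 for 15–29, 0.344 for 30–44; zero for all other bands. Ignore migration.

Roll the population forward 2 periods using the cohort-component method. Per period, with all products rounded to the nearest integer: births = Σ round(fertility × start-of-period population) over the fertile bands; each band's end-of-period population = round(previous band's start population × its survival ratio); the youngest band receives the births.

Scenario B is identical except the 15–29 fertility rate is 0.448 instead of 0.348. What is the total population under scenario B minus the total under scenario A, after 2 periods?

Numbering the groups 1..6 from youngest to oldest:
— Period 1 —
Births: 1500 × 0.348 = 522, 1430 × 0.344 = 492 → total 1014
Group 2: 1090 × 0.977 = 1065
Group 3: 1500 × 0.96 = 1440
Group 4: 1430 × 0.96 = 1373
Group 5: 1560 × 0.945 = 1474
Group 6: 1520 × 0.946 = 1438
Population now: 0–14=1014, 15–29=1065, 30–44=1440, 45–59=1373, 60–74=1474, 75–89=1438
— Period 2 —
Births: 1065 × 0.348 = 371, 1440 × 0.344 = 495 → total 866
Group 2: 1014 × 0.977 = 991
Group 3: 1065 × 0.96 = 1022
Group 4: 1440 × 0.96 = 1382
Group 5: 1373 × 0.945 = 1297
Group 6: 1474 × 0.946 = 1394
Population now: 0–14=866, 15–29=991, 30–44=1022, 45–59=1382, 60–74=1297, 75–89=1394
Scenario A total after 2 periods: 6952
Scenario B projection —
— Period 1 —
Births: 1500 × 0.448 = 672, 1430 × 0.344 = 492 → total 1164
Group 2: 1090 × 0.977 = 1065
Group 3: 1500 × 0.96 = 1440
Group 4: 1430 × 0.96 = 1373
Group 5: 1560 × 0.945 = 1474
Group 6: 1520 × 0.946 = 1438
Population now: 0–14=1164, 15–29=1065, 30–44=1440, 45–59=1373, 60–74=1474, 75–89=1438
— Period 2 —
Births: 1065 × 0.448 = 477, 1440 × 0.344 = 495 → total 972
Group 2: 1164 × 0.977 = 1137
Group 3: 1065 × 0.96 = 1022
Group 4: 1440 × 0.96 = 1382
Group 5: 1373 × 0.945 = 1297
Group 6: 1474 × 0.946 = 1394
Population now: 0–14=972, 15–29=1137, 30–44=1022, 45–59=1382, 60–74=1297, 75–89=1394
Scenario B total after 2 periods: 7204
Difference B − A = 7204 − 6952 = 252

252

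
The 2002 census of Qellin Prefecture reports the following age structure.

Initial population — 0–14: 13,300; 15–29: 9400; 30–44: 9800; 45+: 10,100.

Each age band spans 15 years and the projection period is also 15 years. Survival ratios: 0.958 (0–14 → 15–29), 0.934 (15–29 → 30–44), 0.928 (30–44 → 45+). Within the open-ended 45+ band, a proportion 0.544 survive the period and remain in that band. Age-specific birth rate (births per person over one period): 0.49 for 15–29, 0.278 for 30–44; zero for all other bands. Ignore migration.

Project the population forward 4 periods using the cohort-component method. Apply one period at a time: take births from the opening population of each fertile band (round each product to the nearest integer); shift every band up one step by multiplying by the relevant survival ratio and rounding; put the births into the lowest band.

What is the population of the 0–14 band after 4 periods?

5899

Let band 1 be 0–14 through band 4 = 45+.
After projecting period 1:
Births: 9400 × 0.49 = 4606  |  9800 × 0.278 = 2724 — total 7330
Band 2: 13300 × 0.958 = 12741
Band 3: 9400 × 0.934 = 8780
Band 4: 9800 × 0.928 + 10100 × 0.544 = 9094 + 5494 = 14588
Giving 7330 / 12741 / 8780 / 14588.
After projecting period 2:
Births: 12741 × 0.49 = 6243  |  8780 × 0.278 = 2441 — total 8684
Band 2: 7330 × 0.958 = 7022
Band 3: 12741 × 0.934 = 11900
Band 4: 8780 × 0.928 + 14588 × 0.544 = 8148 + 7936 = 16084
Giving 8684 / 7022 / 11900 / 16084.
After projecting period 3:
Births: 7022 × 0.49 = 3441  |  11900 × 0.278 = 3308 — total 6749
Band 2: 8684 × 0.958 = 8319
Band 3: 7022 × 0.934 = 6559
Band 4: 11900 × 0.928 + 16084 × 0.544 = 11043 + 8750 = 19793
Giving 6749 / 8319 / 6559 / 19793.
After projecting period 4:
Births: 8319 × 0.49 = 4076  |  6559 × 0.278 = 1823 — total 5899
Band 2: 6749 × 0.958 = 6466
Band 3: 8319 × 0.934 = 7770
Band 4: 6559 × 0.928 + 19793 × 0.544 = 6087 + 10767 = 16854
Giving 5899 / 6466 / 7770 / 16854.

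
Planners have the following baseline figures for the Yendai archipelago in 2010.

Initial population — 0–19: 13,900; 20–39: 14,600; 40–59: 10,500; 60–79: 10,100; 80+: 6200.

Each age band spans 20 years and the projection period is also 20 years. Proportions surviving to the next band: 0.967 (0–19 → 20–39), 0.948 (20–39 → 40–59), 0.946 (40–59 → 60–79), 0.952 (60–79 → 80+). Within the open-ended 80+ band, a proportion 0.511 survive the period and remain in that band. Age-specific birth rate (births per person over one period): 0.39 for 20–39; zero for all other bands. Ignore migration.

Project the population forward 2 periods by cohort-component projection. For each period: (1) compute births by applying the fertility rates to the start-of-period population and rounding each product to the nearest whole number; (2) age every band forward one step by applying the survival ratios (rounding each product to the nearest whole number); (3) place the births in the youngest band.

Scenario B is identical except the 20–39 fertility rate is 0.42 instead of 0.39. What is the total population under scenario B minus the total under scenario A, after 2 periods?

827

After projecting period 1:
Births: 14600 × 0.39 = 5694
20–39: 13900 × 0.967 = 13441
40–59: 14600 × 0.948 = 13841
60–79: 10500 × 0.946 = 9933
80+: 10100 × 0.952 + 6200 × 0.511 = 9615 + 3168 = 12783
End of period: [5694, 13441, 13841, 9933, 12783]
After projecting period 2:
Births: 13441 × 0.39 = 5242
20–39: 5694 × 0.967 = 5506
40–59: 13441 × 0.948 = 12742
60–79: 13841 × 0.946 = 13094
80+: 9933 × 0.952 + 12783 × 0.511 = 9456 + 6532 = 15988
End of period: [5242, 5506, 12742, 13094, 15988]
Scenario A total after 2 periods: 52572
Scenario B projection —
After projecting period 1:
Births: 14600 × 0.42 = 6132
20–39: 13900 × 0.967 = 13441
40–59: 14600 × 0.948 = 13841
60–79: 10500 × 0.946 = 9933
80+: 10100 × 0.952 + 6200 × 0.511 = 9615 + 3168 = 12783
End of period: [6132, 13441, 13841, 9933, 12783]
After projecting period 2:
Births: 13441 × 0.42 = 5645
20–39: 6132 × 0.967 = 5930
40–59: 13441 × 0.948 = 12742
60–79: 13841 × 0.946 = 13094
80+: 9933 × 0.952 + 12783 × 0.511 = 9456 + 6532 = 15988
End of period: [5645, 5930, 12742, 13094, 15988]
Scenario B total after 2 periods: 53399
Difference B − A = 53399 − 52572 = 827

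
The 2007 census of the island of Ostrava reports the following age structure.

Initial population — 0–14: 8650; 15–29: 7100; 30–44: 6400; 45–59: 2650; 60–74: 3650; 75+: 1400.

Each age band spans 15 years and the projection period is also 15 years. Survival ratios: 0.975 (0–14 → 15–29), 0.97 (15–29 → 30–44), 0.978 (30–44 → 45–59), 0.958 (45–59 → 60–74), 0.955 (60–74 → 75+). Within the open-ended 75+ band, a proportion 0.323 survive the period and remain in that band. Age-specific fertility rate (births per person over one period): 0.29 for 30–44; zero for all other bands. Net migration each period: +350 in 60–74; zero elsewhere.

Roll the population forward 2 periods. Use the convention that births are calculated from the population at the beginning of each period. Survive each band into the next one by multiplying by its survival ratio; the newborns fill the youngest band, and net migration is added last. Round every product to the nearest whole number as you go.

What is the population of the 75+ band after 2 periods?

[period 1]
Births: 6400 * 0.29 = 1856
15–29: 8650 * 0.975 = 8434
30–44: 7100 * 0.97 = 6887
45–59: 6400 * 0.978 = 6259
60–74: 2650 * 0.958 = 2539
75+: 3650 * 0.955 + 1400 * 0.323 = 3486 + 452 = 3938
Net migration: 60–74 + 350 → 2889
End of period: [1856, 8434, 6887, 6259, 2889, 3938]
[period 2]
Births: 6887 * 0.29 = 1997
15–29: 1856 * 0.975 = 1810
30–44: 8434 * 0.97 = 8181
45–59: 6887 * 0.978 = 6735
60–74: 6259 * 0.958 = 5996
75+: 2889 * 0.955 + 3938 * 0.323 = 2759 + 1272 = 4031
Net migration: 60–74 + 350 → 6346
End of period: [1997, 1810, 8181, 6735, 6346, 4031]

4031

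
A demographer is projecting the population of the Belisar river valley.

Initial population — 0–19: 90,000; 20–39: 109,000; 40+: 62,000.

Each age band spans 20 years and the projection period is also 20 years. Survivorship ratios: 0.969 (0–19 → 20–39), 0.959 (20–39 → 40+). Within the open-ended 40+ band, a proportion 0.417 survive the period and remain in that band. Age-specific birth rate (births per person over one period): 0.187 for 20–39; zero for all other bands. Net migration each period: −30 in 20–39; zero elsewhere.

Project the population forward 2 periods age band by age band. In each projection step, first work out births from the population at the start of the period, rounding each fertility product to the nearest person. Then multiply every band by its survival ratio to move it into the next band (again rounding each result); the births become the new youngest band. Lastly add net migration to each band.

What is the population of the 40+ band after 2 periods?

137977

— Period 1 —
Births: 109000 * 0.187 = 20383
20–39: 90000 * 0.969 = 87210
40+: 109000 * 0.959 + 62000 * 0.417 = 104531 + 25854 = 130385
Net migration: 20–39 − 30 → 87180
→ [20383, 87180, 130385]
— Period 2 —
Births: 87180 * 0.187 = 16303
20–39: 20383 * 0.969 = 19751
40+: 87180 * 0.959 + 130385 * 0.417 = 83606 + 54371 = 137977
Net migration: 20–39 − 30 → 19721
→ [16303, 19721, 137977]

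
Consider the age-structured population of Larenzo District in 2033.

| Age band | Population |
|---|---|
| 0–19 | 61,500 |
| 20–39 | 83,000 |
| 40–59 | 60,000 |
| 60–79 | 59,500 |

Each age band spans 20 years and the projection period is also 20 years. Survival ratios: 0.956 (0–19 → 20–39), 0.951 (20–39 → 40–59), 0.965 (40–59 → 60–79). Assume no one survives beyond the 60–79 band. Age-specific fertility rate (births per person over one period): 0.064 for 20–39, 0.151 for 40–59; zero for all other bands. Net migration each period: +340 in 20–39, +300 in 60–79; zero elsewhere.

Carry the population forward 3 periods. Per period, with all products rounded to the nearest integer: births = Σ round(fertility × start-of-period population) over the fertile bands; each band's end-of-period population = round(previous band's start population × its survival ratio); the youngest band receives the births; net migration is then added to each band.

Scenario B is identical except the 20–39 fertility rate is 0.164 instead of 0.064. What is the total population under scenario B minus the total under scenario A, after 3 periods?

Period 1:
Births: 83000 * 0.064 = 5312  |  60000 * 0.151 = 9060 → total 14372
20–39: 61500 * 0.956 = 58794
40–59: 83000 * 0.951 = 78933
60–79: 60000 * 0.965 = 57900
Net migration: 20–39 + 340 → 59134; 60–79 + 300 → 58200
Population now: 0–19=14372, 20–39=59134, 40–59=78933, 60–79=58200
Period 2:
Births: 59134 * 0.064 = 3785  |  78933 * 0.151 = 11919 → total 15704
20–39: 14372 * 0.956 = 13740
40–59: 59134 * 0.951 = 56236
60–79: 78933 * 0.965 = 76170
Net migration: 20–39 + 340 → 14080; 60–79 + 300 → 76470
Population now: 0–19=15704, 20–39=14080, 40–59=56236, 60–79=76470
Period 3:
Births: 14080 * 0.064 = 901  |  56236 * 0.151 = 8492 → total 9393
20–39: 15704 * 0.956 = 15013
40–59: 14080 * 0.951 = 13390
60–79: 56236 * 0.965 = 54268
Net migration: 20–39 + 340 → 15353; 60–79 + 300 → 54568
Population now: 0–19=9393, 20–39=15353, 40–59=13390, 60–79=54568
Scenario A total after 3 periods: 92704
Scenario B projection —
Period 1:
Births: 83000 * 0.164 = 13612  |  60000 * 0.151 = 9060 → total 22672
20–39: 61500 * 0.956 = 58794
40–59: 83000 * 0.951 = 78933
60–79: 60000 * 0.965 = 57900
Net migration: 20–39 + 340 → 59134; 60–79 + 300 → 58200
Population now: 0–19=22672, 20–39=59134, 40–59=78933, 60–79=58200
Period 2:
Births: 59134 * 0.164 = 9698  |  78933 * 0.151 = 11919 → total 21617
20–39: 22672 * 0.956 = 21674
40–59: 59134 * 0.951 = 56236
60–79: 78933 * 0.965 = 76170
Net migration: 20–39 + 340 → 22014; 60–79 + 300 → 76470
Population now: 0–19=21617, 20–39=22014, 40–59=56236, 60–79=76470
Period 3:
Births: 22014 * 0.164 = 3610  |  56236 * 0.151 = 8492 → total 12102
20–39: 21617 * 0.956 = 20666
40–59: 22014 * 0.951 = 20935
60–79: 56236 * 0.965 = 54268
Net migration: 20–39 + 340 → 21006; 60–79 + 300 → 54568
Population now: 0–19=12102, 20–39=21006, 40–59=20935, 60–79=54568
Scenario B total after 3 periods: 108611
Difference B − A = 108611 − 92704 = 15907

15907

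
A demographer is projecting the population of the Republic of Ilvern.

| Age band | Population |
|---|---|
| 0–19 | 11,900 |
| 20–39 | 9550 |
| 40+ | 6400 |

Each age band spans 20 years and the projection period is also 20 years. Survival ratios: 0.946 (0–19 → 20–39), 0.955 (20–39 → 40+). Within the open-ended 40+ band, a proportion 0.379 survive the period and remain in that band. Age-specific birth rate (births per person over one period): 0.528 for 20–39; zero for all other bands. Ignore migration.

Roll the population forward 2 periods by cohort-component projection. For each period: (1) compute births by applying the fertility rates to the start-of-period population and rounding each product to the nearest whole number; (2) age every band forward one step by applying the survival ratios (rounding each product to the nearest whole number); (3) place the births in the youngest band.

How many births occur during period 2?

5944

After projecting period 1:
Births: 9550 * 0.528 = 5042
20–39: 11900 * 0.946 = 11257
40+: 9550 * 0.955 + 6400 * 0.379 = 9120 + 2426 = 11546
→ [5042, 11257, 11546]
After projecting period 2:
Births: 11257 * 0.528 = 5944
20–39: 5042 * 0.946 = 4770
40+: 11257 * 0.955 + 11546 * 0.379 = 10750 + 4376 = 15126
→ [5944, 4770, 15126]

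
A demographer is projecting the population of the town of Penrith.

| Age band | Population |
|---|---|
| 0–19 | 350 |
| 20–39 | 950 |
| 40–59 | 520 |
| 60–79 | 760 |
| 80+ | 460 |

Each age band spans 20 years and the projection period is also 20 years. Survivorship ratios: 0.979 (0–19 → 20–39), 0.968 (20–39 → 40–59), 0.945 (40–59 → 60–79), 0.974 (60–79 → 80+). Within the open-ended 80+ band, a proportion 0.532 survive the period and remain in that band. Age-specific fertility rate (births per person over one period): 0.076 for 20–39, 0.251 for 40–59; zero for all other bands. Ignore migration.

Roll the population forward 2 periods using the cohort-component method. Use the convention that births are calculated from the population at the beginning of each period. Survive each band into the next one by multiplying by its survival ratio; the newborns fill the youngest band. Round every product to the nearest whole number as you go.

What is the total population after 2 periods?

2659

— Period 1 —
Births: 950 × 0.076 = 72, 520 × 0.251 = 131 ⇒ total 203
20–39: 350 × 0.979 = 343
40–59: 950 × 0.968 = 920
60–79: 520 × 0.945 = 491
80+: 760 × 0.974 + 460 × 0.532 = 740 + 245 = 985
Population now: 0–19=203, 20–39=343, 40–59=920, 60–79=491, 80+=985
— Period 2 —
Births: 343 × 0.076 = 26, 920 × 0.251 = 231 ⇒ total 257
20–39: 203 × 0.979 = 199
40–59: 343 × 0.968 = 332
60–79: 920 × 0.945 = 869
80+: 491 × 0.974 + 985 × 0.532 = 478 + 524 = 1002
Population now: 0–19=257, 20–39=199, 40–59=332, 60–79=869, 80+=1002
Total after period 2: 257 + 199 + 332 + 869 + 1002 = 2659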